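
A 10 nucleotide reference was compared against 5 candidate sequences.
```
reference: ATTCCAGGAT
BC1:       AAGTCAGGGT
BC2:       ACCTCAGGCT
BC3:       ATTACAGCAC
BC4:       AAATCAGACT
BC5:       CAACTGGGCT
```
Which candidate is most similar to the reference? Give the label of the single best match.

BC3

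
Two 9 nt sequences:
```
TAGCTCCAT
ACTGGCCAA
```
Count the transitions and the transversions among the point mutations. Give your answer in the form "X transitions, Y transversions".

0 transitions, 6 transversions

Transitions (purine↔purine or pyrimidine↔pyrimidine): none.
Transversions (purine↔pyrimidine): 1 T→A, 2 A→C, 3 G→T, 4 C→G, 5 T→G, 9 T→A.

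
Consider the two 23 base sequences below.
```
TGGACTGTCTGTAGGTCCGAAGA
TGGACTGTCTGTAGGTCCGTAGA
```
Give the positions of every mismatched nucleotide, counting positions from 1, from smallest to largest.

Scanning 1-based: 20: A/T.

20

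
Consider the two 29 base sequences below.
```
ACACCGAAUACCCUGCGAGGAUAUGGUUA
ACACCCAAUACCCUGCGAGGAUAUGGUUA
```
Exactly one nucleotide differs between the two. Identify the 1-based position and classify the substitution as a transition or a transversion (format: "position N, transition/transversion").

position 6, transversion

Position 6 changes G→C. G is a purine and C is a pyrimidine, so this is a transversion.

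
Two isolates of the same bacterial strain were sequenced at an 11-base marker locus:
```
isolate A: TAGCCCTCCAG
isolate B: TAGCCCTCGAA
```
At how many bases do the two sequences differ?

Mismatches (1-based): base 9: C→G; base 11: G→A.

2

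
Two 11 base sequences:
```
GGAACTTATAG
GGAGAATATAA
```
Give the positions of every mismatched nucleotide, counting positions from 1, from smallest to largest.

Differences at position 4 (A→G), position 5 (C→A), position 6 (T→A), position 11 (G→A).

4, 5, 6, 11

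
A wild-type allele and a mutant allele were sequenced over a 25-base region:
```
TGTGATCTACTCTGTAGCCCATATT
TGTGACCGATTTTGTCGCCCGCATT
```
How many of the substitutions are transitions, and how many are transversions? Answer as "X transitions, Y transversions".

5 transitions, 2 transversions

Mismatches (1-based):
position 6: T→C (pyrimidine→pyrimidine, transition)
position 8: T→G (pyrimidine→purine, transversion)
position 10: C→T (pyrimidine→pyrimidine, transition)
position 12: C→T (pyrimidine→pyrimidine, transition)
position 16: A→C (purine→pyrimidine, transversion)
position 21: A→G (purine→purine, transition)
position 22: T→C (pyrimidine→pyrimidine, transition)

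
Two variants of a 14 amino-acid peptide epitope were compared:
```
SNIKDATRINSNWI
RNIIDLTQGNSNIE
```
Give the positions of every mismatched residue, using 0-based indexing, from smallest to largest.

Scanning 0-based: 0: S/R; 3: K/I; 5: A/L; 7: R/Q; 8: I/G; 12: W/I; 13: I/E.

0, 3, 5, 7, 8, 12, 13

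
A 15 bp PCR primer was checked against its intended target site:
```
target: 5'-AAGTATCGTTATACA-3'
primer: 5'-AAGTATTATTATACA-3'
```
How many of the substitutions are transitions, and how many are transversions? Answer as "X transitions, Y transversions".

2 transitions, 0 transversions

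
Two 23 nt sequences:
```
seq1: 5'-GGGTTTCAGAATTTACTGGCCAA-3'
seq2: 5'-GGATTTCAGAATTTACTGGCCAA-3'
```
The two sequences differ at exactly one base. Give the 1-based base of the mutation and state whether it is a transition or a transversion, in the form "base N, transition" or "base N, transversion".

The sequences differ only at base 3: G→A (purine→purine), a transition.

base 3, transition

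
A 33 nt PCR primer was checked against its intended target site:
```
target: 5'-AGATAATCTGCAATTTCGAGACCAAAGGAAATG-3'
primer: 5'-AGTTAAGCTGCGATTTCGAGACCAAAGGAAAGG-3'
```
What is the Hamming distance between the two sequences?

Comparing position by position, 4 bases differ: 3 (A/T), 7 (T/G), 12 (A/G), 32 (T/G).

4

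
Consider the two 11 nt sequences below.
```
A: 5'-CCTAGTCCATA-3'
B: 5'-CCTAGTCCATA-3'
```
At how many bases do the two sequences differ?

0

The two sequences are identical at every position.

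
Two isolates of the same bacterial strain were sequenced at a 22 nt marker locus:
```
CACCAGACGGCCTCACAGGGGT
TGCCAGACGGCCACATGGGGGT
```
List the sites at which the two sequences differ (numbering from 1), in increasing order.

1, 2, 13, 16, 17

Scanning 1-based: 1: C/T; 2: A/G; 13: T/A; 16: C/T; 17: A/G.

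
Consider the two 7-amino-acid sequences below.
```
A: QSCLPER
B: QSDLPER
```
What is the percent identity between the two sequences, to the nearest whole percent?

86%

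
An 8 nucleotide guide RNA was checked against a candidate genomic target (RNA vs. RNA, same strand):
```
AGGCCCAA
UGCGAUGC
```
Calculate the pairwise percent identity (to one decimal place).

Mismatches at positions 1, 3, 4, 5, 6, 7, 8 (1-based): 7 of 8.
Identical positions: 1/8 = 12.5% → 12.5%.

12.5%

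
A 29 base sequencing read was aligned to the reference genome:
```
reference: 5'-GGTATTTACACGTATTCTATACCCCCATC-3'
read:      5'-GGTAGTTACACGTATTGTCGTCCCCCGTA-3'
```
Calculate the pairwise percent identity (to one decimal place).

75.9%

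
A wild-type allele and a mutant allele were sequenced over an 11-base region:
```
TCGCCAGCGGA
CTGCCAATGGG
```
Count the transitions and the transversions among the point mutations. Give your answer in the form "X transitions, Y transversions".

Transitions (purine↔purine or pyrimidine↔pyrimidine): 1 T→C, 2 C→T, 7 G→A, 8 C→T, 11 A→G.
Transversions (purine↔pyrimidine): none.

5 transitions, 0 transversions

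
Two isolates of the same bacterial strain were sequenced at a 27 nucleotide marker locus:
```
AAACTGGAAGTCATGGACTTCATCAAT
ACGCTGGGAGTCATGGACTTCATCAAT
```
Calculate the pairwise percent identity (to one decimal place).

88.9%

Mismatches at positions 2, 3, 8 (1-based): 3 of 27.
Identical positions: 24/27 = 88.89% → 88.9%.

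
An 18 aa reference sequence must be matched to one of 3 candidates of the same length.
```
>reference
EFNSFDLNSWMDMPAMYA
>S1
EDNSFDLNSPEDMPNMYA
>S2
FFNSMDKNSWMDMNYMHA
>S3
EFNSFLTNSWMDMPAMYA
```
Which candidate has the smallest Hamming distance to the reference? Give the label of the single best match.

S3

Hamming distances to reference — S1: 4; S2: 6; S3: 2.
Smallest is S3 with 2 mismatches.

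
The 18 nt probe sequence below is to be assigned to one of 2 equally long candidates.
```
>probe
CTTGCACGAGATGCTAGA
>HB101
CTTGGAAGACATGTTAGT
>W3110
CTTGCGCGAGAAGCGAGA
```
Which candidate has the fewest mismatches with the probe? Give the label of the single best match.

Hamming distances to probe — HB101: 5; W3110: 3.
Smallest is W3110 with 3 mismatches.

W3110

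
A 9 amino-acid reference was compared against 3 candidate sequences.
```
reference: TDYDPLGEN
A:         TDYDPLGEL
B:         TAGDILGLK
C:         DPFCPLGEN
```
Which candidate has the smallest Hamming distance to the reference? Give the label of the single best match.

A differs at 1 position; B differs at 5 positions; C differs at 4 positions. The closest is A.

A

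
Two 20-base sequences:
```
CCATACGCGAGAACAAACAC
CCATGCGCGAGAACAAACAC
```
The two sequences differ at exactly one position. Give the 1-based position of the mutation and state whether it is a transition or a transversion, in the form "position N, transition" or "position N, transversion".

position 5, transition

Position 5 changes A→G. A is a purine and G is a purine, so this is a transition.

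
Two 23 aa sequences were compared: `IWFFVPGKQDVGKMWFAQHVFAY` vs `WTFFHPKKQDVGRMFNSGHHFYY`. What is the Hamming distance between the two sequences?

11

Comparing position by position, 11 positions differ: 1 (I/W), 2 (W/T), 5 (V/H), 7 (G/K), 13 (K/R), 15 (W/F), 16 (F/N), 17 (A/S), 18 (Q/G), 20 (V/H), 22 (A/Y).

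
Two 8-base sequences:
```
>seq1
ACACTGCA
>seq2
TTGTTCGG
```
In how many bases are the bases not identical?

7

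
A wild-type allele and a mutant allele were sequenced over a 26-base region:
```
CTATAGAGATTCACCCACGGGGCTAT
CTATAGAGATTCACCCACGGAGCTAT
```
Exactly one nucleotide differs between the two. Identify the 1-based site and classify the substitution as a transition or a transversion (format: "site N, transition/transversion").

Site 21 changes G→A. G is a purine and A is a purine, so this is a transition.

site 21, transition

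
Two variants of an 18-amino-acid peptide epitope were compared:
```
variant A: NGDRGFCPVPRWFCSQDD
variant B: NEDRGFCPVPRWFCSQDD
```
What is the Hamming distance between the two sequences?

The sequences differ at positions 2 (1-based) — 1 in total.

1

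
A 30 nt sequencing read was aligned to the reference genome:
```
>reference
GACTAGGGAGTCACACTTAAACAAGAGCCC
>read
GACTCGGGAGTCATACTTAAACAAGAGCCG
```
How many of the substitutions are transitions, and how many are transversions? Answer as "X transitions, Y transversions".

1 transition, 2 transversions

Transitions (purine↔purine or pyrimidine↔pyrimidine): 14 C→T.
Transversions (purine↔pyrimidine): 5 A→C, 30 C→G.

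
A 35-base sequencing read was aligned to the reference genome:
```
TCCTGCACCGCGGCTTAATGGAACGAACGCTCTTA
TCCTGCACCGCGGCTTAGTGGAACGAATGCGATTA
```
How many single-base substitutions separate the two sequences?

4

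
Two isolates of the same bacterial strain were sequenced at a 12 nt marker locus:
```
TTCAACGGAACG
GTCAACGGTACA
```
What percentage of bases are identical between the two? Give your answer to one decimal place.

Mismatches at positions 1, 9, 12 (1-based): 3 of 12.
Identical positions: 9/12 = 75% → 75.0%.

75.0%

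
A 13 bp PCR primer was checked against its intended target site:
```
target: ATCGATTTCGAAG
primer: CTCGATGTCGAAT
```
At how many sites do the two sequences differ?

Comparing position by position, 3 sites differ: 1 (A/C), 7 (T/G), 13 (G/T).

3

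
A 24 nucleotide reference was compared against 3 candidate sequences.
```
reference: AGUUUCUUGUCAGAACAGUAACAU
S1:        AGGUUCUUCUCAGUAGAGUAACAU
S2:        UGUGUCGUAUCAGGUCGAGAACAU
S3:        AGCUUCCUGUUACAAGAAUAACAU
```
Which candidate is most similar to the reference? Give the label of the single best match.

S1

S1 differs at 4 sites; S2 differs at 9 sites; S3 differs at 6 sites. The closest is S1.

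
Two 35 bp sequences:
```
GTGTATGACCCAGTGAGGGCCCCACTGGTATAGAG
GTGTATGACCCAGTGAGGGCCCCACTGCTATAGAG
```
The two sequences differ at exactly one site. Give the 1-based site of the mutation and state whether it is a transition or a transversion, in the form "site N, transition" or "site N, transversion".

The sequences differ only at site 28: G→C (purine→pyrimidine), a transversion.

site 28, transversion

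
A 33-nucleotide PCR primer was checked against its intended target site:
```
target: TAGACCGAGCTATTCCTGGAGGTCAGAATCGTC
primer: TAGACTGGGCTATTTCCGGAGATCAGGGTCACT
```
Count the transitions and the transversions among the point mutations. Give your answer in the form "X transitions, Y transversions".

10 transitions, 0 transversions

Mismatches (1-based):
site 6: C→T (pyrimidine→pyrimidine, transition)
site 8: A→G (purine→purine, transition)
site 15: C→T (pyrimidine→pyrimidine, transition)
site 17: T→C (pyrimidine→pyrimidine, transition)
site 22: G→A (purine→purine, transition)
site 27: A→G (purine→purine, transition)
site 28: A→G (purine→purine, transition)
site 31: G→A (purine→purine, transition)
site 32: T→C (pyrimidine→pyrimidine, transition)
site 33: C→T (pyrimidine→pyrimidine, transition)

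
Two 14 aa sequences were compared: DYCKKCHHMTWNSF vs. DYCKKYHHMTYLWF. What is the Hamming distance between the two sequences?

4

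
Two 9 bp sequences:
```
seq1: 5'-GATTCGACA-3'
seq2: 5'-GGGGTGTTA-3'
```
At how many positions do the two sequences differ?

Comparing position by position, 6 positions differ: 2 (A/G), 3 (T/G), 4 (T/G), 5 (C/T), 7 (A/T), 8 (C/T).

6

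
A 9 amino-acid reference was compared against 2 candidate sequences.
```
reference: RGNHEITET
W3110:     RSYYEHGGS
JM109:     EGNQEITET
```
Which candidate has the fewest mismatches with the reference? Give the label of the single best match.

JM109

W3110 differs at 7 residues; JM109 differs at 2 residues. The closest is JM109.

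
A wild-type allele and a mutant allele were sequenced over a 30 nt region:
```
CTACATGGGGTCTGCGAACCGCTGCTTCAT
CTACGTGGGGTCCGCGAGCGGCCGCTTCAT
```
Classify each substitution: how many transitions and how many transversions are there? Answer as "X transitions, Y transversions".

4 transitions, 1 transversion

Transitions (purine↔purine or pyrimidine↔pyrimidine): 5 A→G, 13 T→C, 18 A→G, 23 T→C.
Transversions (purine↔pyrimidine): 20 C→G.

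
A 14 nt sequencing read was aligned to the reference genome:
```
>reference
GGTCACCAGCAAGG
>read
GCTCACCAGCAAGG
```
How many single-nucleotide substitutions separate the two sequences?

Comparing position by position, 1 site differs: 2 (G/C).

1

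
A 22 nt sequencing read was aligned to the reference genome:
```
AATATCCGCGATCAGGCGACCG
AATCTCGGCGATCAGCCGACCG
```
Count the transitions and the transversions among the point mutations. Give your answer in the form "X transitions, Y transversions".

0 transitions, 3 transversions

Mismatches (1-based):
base 4: A→C (purine→pyrimidine, transversion)
base 7: C→G (pyrimidine→purine, transversion)
base 16: G→C (purine→pyrimidine, transversion)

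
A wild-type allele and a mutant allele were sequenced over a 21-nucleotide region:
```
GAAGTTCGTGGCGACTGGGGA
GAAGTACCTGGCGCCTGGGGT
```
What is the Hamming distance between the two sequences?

Mismatches (1-based): site 6: T→A; site 8: G→C; site 14: A→C; site 21: A→T.

4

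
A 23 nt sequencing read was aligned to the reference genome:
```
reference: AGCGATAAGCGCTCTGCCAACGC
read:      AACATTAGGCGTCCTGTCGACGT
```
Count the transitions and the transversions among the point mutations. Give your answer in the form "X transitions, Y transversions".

8 transitions, 1 transversion

Mismatches (1-based):
base 2: G→A (purine→purine, transition)
base 4: G→A (purine→purine, transition)
base 5: A→T (purine→pyrimidine, transversion)
base 8: A→G (purine→purine, transition)
base 12: C→T (pyrimidine→pyrimidine, transition)
base 13: T→C (pyrimidine→pyrimidine, transition)
base 17: C→T (pyrimidine→pyrimidine, transition)
base 19: A→G (purine→purine, transition)
base 23: C→T (pyrimidine→pyrimidine, transition)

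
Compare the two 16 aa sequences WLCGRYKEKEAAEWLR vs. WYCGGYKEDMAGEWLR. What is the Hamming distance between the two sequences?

Comparing position by position, 5 positions differ: 2 (L/Y), 5 (R/G), 9 (K/D), 10 (E/M), 12 (A/G).

5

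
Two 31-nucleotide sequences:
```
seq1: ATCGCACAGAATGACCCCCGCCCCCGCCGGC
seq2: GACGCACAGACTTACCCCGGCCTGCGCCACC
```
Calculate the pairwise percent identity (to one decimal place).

71.0%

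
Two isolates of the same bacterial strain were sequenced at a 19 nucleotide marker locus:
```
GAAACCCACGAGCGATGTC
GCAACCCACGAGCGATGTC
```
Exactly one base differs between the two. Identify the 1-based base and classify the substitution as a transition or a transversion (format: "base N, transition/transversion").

The sequences differ only at base 2: A→C (purine→pyrimidine), a transversion.

base 2, transversion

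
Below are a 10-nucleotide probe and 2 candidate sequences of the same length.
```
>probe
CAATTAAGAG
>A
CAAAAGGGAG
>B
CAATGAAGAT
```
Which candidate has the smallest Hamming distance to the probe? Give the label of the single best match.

B

A differs at 4 bases; B differs at 2 bases. The closest is B.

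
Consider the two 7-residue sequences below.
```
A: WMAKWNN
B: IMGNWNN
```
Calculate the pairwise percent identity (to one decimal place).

Mismatches at positions 1, 3, 4 (1-based): 3 of 7.
Identical positions: 4/7 = 57.14% → 57.1%.

57.1%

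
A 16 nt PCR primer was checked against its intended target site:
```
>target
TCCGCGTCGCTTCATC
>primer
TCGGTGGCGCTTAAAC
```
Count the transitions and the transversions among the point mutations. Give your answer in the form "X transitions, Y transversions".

1 transition, 4 transversions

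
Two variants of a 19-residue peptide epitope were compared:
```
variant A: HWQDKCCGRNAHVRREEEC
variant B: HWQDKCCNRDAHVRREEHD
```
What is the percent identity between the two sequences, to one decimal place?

78.9%

4 positions differ (8, 10, 18, 19), so 15 of 19 match: 15/19 = 78.95%.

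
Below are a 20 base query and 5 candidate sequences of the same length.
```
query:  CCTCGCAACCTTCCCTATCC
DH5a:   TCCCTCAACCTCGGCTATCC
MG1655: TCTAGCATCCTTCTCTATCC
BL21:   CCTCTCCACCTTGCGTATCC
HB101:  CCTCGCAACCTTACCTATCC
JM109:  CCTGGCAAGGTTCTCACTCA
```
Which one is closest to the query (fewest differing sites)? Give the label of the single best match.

HB101

DH5a differs at 6 sites; MG1655 differs at 4 sites; BL21 differs at 4 sites; HB101 differs at 1 site; JM109 differs at 7 sites. The closest is HB101.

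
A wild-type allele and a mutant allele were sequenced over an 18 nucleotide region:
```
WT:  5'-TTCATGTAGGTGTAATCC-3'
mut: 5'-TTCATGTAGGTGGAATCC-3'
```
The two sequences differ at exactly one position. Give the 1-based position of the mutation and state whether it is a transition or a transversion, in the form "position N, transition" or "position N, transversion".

The sequences differ only at position 13: T→G (pyrimidine→purine), a transversion.

position 13, transversion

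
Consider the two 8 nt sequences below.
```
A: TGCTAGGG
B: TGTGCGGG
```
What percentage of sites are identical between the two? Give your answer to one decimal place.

3 positions differ (3, 4, 5), so 5 of 8 match: 5/8 = 62.5%.

62.5%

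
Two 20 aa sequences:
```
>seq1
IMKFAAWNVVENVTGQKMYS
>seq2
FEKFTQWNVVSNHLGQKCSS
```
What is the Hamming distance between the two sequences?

9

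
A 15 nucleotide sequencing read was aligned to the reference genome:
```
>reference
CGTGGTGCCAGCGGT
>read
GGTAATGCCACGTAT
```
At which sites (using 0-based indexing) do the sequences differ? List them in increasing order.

0, 3, 4, 10, 11, 12, 13

Scanning 0-based: 0: C/G; 3: G/A; 4: G/A; 10: G/C; 11: C/G; 12: G/T; 13: G/A.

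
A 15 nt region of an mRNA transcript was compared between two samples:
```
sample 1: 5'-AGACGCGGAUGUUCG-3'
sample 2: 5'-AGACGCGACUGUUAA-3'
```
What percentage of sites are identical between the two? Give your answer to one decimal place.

73.3%

4 positions differ (8, 9, 14, 15), so 11 of 15 match: 11/15 = 73.33%.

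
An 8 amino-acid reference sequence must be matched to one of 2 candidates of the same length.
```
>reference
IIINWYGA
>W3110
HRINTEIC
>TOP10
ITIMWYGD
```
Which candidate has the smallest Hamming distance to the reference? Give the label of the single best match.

Hamming distances to reference — W3110: 6; TOP10: 3.
Smallest is TOP10 with 3 mismatches.

TOP10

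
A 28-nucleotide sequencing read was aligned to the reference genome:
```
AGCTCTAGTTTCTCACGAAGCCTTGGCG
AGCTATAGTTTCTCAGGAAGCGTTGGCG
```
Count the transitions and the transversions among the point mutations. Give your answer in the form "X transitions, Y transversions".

Transitions (purine↔purine or pyrimidine↔pyrimidine): none.
Transversions (purine↔pyrimidine): 5 C→A, 16 C→G, 22 C→G.

0 transitions, 3 transversions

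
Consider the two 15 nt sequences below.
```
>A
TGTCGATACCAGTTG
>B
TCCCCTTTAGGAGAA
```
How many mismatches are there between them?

The sequences differ at sites 2, 3, 5, 6, 8, 9, 10, 11, 12, 13, 14, 15 (1-based) — 12 in total.

12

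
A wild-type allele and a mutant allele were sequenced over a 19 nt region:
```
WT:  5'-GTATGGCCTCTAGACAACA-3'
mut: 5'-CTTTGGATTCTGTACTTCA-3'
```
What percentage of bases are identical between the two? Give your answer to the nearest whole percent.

8 positions differ (1, 3, 7, 8, 12, 13, 16, 17), so 11 of 19 match: 11/19 = 57.89%.

58%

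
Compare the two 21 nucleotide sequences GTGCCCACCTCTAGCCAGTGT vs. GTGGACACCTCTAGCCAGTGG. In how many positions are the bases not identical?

Comparing position by position, 3 positions differ: 4 (C/G), 5 (C/A), 21 (T/G).

3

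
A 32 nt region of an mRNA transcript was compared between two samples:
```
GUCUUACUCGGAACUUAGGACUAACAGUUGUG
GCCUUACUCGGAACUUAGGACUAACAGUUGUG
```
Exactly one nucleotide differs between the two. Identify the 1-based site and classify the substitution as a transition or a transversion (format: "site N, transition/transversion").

site 2, transition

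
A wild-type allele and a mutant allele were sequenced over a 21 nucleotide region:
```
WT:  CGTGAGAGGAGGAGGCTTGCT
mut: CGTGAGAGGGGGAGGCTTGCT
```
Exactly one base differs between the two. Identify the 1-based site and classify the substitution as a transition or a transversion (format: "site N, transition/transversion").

site 10, transition

The sequences differ only at site 10: A→G (purine→purine), a transition.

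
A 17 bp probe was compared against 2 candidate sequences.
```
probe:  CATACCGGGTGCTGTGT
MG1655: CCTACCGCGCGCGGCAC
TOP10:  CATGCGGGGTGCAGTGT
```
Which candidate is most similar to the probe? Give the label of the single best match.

MG1655 differs at 7 bases; TOP10 differs at 3 bases. The closest is TOP10.

TOP10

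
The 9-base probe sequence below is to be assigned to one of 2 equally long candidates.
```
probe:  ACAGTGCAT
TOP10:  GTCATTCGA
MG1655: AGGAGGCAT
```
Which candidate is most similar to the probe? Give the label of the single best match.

MG1655

Hamming distances to probe — TOP10: 7; MG1655: 4.
Smallest is MG1655 with 4 mismatches.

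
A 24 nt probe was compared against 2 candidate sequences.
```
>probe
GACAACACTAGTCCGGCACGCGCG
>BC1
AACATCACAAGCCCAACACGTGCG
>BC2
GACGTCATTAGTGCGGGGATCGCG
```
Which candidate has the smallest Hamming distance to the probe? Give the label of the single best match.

BC1 differs at 7 positions; BC2 differs at 8 positions. The closest is BC1.

BC1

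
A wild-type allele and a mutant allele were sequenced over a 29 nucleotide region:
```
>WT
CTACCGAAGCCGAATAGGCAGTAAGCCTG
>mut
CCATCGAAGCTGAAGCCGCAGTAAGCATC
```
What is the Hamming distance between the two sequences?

8

Comparing position by position, 8 sites differ: 2 (T/C), 4 (C/T), 11 (C/T), 15 (T/G), 16 (A/C), 17 (G/C), 27 (C/A), 29 (G/C).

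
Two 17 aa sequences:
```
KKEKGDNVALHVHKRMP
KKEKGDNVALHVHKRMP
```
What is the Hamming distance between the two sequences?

0

No positions differ; the sequences are identical.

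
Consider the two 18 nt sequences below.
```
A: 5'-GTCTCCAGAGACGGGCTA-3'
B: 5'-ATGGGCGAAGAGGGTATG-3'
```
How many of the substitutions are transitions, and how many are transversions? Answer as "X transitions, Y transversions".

Mismatches (1-based):
site 1: G→A (purine→purine, transition)
site 3: C→G (pyrimidine→purine, transversion)
site 4: T→G (pyrimidine→purine, transversion)
site 5: C→G (pyrimidine→purine, transversion)
site 7: A→G (purine→purine, transition)
site 8: G→A (purine→purine, transition)
site 12: C→G (pyrimidine→purine, transversion)
site 15: G→T (purine→pyrimidine, transversion)
site 16: C→A (pyrimidine→purine, transversion)
site 18: A→G (purine→purine, transition)

4 transitions, 6 transversions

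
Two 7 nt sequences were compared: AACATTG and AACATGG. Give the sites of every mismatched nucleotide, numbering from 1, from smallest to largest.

Scanning 1-based: 6: T/G.

6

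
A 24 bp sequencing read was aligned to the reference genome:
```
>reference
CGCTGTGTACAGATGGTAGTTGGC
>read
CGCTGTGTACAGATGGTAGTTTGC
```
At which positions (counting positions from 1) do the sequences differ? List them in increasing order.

22

Scanning 1-based: 22: G/T.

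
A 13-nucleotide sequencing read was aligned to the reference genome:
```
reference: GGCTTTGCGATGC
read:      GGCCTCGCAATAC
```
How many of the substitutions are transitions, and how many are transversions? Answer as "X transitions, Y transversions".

4 transitions, 0 transversions

Transitions (purine↔purine or pyrimidine↔pyrimidine): 4 T→C, 6 T→C, 9 G→A, 12 G→A.
Transversions (purine↔pyrimidine): none.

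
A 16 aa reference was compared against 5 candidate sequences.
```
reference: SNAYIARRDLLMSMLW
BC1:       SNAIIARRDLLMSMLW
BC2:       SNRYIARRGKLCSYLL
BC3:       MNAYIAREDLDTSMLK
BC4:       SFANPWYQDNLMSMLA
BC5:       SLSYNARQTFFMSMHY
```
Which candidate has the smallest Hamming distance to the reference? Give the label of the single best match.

Hamming distances to reference — BC1: 1; BC2: 6; BC3: 5; BC4: 8; BC5: 9.
Smallest is BC1 with 1 mismatch.

BC1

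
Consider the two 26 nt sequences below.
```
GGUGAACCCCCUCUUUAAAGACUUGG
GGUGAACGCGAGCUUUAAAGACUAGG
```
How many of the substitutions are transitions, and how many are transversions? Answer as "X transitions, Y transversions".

Mismatches (1-based):
position 8: C→G (pyrimidine→purine, transversion)
position 10: C→G (pyrimidine→purine, transversion)
position 11: C→A (pyrimidine→purine, transversion)
position 12: U→G (pyrimidine→purine, transversion)
position 24: U→A (pyrimidine→purine, transversion)

0 transitions, 5 transversions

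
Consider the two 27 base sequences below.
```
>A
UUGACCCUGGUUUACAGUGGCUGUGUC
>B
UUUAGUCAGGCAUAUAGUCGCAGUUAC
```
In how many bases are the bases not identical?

Comparing position by position, 11 bases differ: 3 (G/U), 5 (C/G), 6 (C/U), 8 (U/A), 11 (U/C), 12 (U/A), 15 (C/U), 19 (G/C), 22 (U/A), 25 (G/U), 26 (U/A).

11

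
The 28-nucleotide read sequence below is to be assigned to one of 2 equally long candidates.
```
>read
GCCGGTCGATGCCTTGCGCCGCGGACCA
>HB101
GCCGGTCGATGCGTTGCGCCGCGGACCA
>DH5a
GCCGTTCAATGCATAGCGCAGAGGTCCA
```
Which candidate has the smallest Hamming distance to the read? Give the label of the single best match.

HB101

Hamming distances to read — HB101: 1; DH5a: 7.
Smallest is HB101 with 1 mismatch.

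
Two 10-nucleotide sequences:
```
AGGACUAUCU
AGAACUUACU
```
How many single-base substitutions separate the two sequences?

3

Comparing position by position, 3 sites differ: 3 (G/A), 7 (A/U), 8 (U/A).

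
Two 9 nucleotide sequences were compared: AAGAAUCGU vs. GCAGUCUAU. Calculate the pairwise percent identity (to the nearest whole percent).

11%

Mismatches at positions 1, 2, 3, 4, 5, 6, 7, 8 (1-based): 8 of 9.
Identical positions: 1/9 = 11.11% → 11%.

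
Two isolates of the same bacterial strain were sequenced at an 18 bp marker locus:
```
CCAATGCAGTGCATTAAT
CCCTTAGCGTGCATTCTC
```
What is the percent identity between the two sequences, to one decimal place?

8 positions differ (3, 4, 6, 7, 8, 16, 17, 18), so 10 of 18 match: 10/18 = 55.56%.

55.6%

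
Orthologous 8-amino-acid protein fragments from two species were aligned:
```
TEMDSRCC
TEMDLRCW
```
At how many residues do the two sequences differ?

Comparing position by position, 2 residues differ: 5 (S/L), 8 (C/W).

2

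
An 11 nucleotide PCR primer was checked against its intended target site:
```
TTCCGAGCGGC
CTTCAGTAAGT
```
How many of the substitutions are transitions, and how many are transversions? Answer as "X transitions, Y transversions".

Mismatches (1-based):
base 1: T→C (pyrimidine→pyrimidine, transition)
base 3: C→T (pyrimidine→pyrimidine, transition)
base 5: G→A (purine→purine, transition)
base 6: A→G (purine→purine, transition)
base 7: G→T (purine→pyrimidine, transversion)
base 8: C→A (pyrimidine→purine, transversion)
base 9: G→A (purine→purine, transition)
base 11: C→T (pyrimidine→pyrimidine, transition)

6 transitions, 2 transversions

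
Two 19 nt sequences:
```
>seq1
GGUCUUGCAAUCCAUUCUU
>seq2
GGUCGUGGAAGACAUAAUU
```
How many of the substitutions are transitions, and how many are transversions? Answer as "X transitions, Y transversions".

0 transitions, 6 transversions

Transitions (purine↔purine or pyrimidine↔pyrimidine): none.
Transversions (purine↔pyrimidine): 5 U→G, 8 C→G, 11 U→G, 12 C→A, 16 U→A, 17 C→A.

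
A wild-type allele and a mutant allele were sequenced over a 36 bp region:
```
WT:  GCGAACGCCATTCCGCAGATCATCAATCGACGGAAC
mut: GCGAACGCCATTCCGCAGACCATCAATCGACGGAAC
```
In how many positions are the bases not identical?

Comparing position by position, 1 position differs: 20 (T/C).

1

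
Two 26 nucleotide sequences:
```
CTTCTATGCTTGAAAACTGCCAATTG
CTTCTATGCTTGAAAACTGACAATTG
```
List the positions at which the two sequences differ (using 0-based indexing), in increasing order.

19

Scanning 0-based: 19: C/A.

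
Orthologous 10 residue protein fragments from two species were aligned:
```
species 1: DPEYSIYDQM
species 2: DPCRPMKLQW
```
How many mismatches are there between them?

7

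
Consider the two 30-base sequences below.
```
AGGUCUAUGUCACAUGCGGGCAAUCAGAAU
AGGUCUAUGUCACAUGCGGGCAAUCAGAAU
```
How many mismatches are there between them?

0

No positions differ; the sequences are identical.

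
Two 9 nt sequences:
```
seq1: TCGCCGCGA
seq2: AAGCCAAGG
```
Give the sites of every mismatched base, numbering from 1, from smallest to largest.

Scanning 1-based: 1: T/A; 2: C/A; 6: G/A; 7: C/A; 9: A/G.

1, 2, 6, 7, 9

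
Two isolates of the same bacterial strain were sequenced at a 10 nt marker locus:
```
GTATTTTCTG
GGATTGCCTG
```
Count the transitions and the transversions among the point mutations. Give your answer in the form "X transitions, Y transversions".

Transitions (purine↔purine or pyrimidine↔pyrimidine): 7 T→C.
Transversions (purine↔pyrimidine): 2 T→G, 6 T→G.

1 transition, 2 transversions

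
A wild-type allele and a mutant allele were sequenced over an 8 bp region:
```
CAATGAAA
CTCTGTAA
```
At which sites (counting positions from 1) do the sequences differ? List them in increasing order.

2, 3, 6

Scanning 1-based: 2: A/T; 3: A/C; 6: A/T.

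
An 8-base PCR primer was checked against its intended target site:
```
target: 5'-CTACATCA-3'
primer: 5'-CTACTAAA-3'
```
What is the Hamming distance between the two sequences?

The sequences differ at bases 5, 6, 7 (1-based) — 3 in total.

3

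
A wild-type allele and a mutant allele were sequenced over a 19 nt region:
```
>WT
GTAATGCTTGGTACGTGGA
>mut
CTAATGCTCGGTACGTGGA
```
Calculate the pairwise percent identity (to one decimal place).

89.5%

2 positions differ (1, 9), so 17 of 19 match: 17/19 = 89.47%.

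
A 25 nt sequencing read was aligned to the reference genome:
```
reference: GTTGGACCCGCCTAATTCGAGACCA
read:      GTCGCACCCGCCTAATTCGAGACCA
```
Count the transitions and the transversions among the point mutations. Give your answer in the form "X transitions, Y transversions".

1 transition, 1 transversion

Mismatches (1-based):
base 3: T→C (pyrimidine→pyrimidine, transition)
base 5: G→C (purine→pyrimidine, transversion)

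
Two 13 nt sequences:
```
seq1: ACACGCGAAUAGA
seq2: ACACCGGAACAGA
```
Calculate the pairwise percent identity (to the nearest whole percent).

77%

3 positions differ (5, 6, 10), so 10 of 13 match: 10/13 = 76.92%.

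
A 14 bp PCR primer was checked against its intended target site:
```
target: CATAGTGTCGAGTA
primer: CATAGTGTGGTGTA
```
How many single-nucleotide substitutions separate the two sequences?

2

Comparing position by position, 2 sites differ: 9 (C/G), 11 (A/T).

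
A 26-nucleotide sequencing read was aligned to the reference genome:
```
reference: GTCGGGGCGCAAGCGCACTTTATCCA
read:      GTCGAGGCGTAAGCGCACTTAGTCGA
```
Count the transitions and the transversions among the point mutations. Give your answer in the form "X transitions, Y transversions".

Mismatches (1-based):
base 5: G→A (purine→purine, transition)
base 10: C→T (pyrimidine→pyrimidine, transition)
base 21: T→A (pyrimidine→purine, transversion)
base 22: A→G (purine→purine, transition)
base 25: C→G (pyrimidine→purine, transversion)

3 transitions, 2 transversions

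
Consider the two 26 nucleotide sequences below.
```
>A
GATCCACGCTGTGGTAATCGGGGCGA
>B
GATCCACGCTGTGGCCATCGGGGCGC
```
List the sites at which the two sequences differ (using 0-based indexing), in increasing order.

Differences at site 14 (T→C), site 15 (A→C), site 25 (A→C).

14, 15, 25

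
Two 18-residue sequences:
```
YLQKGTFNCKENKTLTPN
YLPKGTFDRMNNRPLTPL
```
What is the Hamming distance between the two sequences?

8

Comparing position by position, 8 residues differ: 3 (Q/P), 8 (N/D), 9 (C/R), 10 (K/M), 11 (E/N), 13 (K/R), 14 (T/P), 18 (N/L).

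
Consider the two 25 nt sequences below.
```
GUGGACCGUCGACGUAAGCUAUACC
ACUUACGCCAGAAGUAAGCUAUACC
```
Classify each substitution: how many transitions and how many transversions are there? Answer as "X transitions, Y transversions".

Transitions (purine↔purine or pyrimidine↔pyrimidine): 1 G→A, 2 U→C, 9 U→C.
Transversions (purine↔pyrimidine): 3 G→U, 4 G→U, 7 C→G, 8 G→C, 10 C→A, 13 C→A.

3 transitions, 6 transversions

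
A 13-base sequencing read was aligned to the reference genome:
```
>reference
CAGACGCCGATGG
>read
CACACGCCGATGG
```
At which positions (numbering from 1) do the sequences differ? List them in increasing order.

Differences at position 3 (G→C).

3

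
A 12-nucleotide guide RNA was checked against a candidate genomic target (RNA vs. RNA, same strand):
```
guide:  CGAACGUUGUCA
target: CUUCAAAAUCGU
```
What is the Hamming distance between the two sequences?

11

Comparing position by position, 11 sites differ: 2 (G/U), 3 (A/U), 4 (A/C), 5 (C/A), 6 (G/A), 7 (U/A), 8 (U/A), 9 (G/U), 10 (U/C), 11 (C/G), 12 (A/U).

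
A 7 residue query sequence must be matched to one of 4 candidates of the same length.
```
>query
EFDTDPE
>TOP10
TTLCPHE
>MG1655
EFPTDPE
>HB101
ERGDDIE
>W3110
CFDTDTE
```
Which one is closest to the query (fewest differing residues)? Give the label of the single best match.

MG1655

Hamming distances to query — TOP10: 6; MG1655: 1; HB101: 4; W3110: 2.
Smallest is MG1655 with 1 mismatch.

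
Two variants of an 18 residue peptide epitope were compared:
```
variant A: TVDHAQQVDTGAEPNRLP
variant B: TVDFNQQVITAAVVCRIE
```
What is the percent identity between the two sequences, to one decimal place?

50.0%

Mismatches at positions 4, 5, 9, 11, 13, 14, 15, 17, 18 (1-based): 9 of 18.
Identical positions: 9/18 = 50% → 50.0%.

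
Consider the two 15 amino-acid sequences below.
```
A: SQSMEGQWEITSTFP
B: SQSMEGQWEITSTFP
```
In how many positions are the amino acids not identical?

0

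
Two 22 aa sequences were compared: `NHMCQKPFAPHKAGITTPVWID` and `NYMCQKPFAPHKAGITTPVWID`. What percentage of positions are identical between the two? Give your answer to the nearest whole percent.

Mismatch at position 2 (1-based): 1 of 22.
Identical positions: 21/22 = 95.45% → 95%.

95%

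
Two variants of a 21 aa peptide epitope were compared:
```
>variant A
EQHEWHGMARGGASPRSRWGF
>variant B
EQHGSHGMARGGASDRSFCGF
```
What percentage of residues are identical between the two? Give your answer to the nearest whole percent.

5 positions differ (4, 5, 15, 18, 19), so 16 of 21 match: 16/21 = 76.19%.

76%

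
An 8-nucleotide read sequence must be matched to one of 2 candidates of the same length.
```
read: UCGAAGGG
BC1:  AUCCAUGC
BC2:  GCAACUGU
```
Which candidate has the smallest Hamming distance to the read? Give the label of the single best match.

BC2

Hamming distances to read — BC1: 6; BC2: 5.
Smallest is BC2 with 5 mismatches.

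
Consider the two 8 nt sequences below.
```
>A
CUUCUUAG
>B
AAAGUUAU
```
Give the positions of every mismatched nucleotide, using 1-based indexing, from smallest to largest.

1, 2, 3, 4, 8

Differences at position 1 (C→A), position 2 (U→A), position 3 (U→A), position 4 (C→G), position 8 (G→U).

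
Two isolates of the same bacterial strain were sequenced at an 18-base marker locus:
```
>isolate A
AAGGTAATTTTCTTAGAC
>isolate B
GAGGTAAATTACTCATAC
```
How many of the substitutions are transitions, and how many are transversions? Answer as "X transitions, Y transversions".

Mismatches (1-based):
base 1: A→G (purine→purine, transition)
base 8: T→A (pyrimidine→purine, transversion)
base 11: T→A (pyrimidine→purine, transversion)
base 14: T→C (pyrimidine→pyrimidine, transition)
base 16: G→T (purine→pyrimidine, transversion)

2 transitions, 3 transversions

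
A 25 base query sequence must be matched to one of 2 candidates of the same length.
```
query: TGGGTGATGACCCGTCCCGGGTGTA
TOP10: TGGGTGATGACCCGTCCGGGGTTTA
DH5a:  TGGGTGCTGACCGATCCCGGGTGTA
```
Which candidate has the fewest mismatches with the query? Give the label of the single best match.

TOP10 differs at 2 bases; DH5a differs at 3 bases. The closest is TOP10.

TOP10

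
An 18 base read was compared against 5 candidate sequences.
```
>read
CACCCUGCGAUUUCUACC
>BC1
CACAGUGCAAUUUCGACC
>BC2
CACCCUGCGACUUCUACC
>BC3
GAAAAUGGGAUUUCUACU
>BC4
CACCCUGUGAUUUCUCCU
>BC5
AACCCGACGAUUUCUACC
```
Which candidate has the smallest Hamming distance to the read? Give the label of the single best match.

BC1 differs at 4 bases; BC2 differs at 1 base; BC3 differs at 6 bases; BC4 differs at 3 bases; BC5 differs at 3 bases. The closest is BC2.

BC2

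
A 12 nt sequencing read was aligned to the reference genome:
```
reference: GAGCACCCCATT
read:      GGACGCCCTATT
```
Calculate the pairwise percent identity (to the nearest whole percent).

67%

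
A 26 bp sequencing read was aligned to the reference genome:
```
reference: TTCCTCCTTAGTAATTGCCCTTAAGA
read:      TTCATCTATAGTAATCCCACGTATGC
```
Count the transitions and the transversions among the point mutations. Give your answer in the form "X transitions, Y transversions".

2 transitions, 7 transversions

Transitions (purine↔purine or pyrimidine↔pyrimidine): 7 C→T, 16 T→C.
Transversions (purine↔pyrimidine): 4 C→A, 8 T→A, 17 G→C, 19 C→A, 21 T→G, 24 A→T, 26 A→C.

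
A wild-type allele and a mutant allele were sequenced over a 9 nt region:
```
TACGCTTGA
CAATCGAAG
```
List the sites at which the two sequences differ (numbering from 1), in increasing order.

1, 3, 4, 6, 7, 8, 9

Scanning 1-based: 1: T/C; 3: C/A; 4: G/T; 6: T/G; 7: T/A; 8: G/A; 9: A/G.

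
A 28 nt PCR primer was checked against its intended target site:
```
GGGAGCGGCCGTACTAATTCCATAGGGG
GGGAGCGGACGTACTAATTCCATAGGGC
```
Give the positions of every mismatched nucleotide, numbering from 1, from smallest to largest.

9, 28

Scanning 1-based: 9: C/A; 28: G/C.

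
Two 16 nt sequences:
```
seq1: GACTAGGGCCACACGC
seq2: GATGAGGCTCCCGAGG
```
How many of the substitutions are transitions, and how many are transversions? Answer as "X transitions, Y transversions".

Transitions (purine↔purine or pyrimidine↔pyrimidine): 3 C→T, 9 C→T, 13 A→G.
Transversions (purine↔pyrimidine): 4 T→G, 8 G→C, 11 A→C, 14 C→A, 16 C→G.

3 transitions, 5 transversions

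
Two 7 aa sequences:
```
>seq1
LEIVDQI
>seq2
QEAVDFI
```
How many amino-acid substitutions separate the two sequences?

Mismatches (1-based): residue 1: L→Q; residue 3: I→A; residue 6: Q→F.

3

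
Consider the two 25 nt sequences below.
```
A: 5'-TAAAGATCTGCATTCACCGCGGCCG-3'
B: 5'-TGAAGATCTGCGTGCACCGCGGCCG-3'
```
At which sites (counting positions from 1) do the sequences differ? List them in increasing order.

2, 12, 14

Differences at site 2 (A→G), site 12 (A→G), site 14 (T→G).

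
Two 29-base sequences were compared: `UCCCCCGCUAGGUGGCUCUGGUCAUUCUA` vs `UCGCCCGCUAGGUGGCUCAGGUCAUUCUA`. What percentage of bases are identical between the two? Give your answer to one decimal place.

93.1%

2 positions differ (3, 19), so 27 of 29 match: 27/29 = 93.1%.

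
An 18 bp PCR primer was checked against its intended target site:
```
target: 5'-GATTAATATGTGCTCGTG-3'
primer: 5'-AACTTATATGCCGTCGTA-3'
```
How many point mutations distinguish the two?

7

Mismatches (1-based): site 1: G→A; site 3: T→C; site 5: A→T; site 11: T→C; site 12: G→C; site 13: C→G; site 18: G→A.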